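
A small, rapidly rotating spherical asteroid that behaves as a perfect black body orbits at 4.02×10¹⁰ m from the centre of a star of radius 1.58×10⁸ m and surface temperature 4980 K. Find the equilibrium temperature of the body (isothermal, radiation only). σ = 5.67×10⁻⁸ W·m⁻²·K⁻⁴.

T ≈ 221 K

The star's surface emits σT_*⁴; at distance d the flux is S = σT_*⁴(R_*/d)².
S = 5.67×10⁻⁸·(4980)⁴·(1.58×10⁸/4.02×10¹⁰)² = 538.7 W/m².
For an isothermal sphere T⁴ = (1−a)S/(4σ) = 2.375×10⁹ K⁴.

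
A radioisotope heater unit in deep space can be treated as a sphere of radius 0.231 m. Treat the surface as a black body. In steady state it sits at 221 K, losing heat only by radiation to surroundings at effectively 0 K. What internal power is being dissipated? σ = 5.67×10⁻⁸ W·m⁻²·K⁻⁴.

Steady state: P = εσA T⁴.
A = 4πr² = 0.6706 m²; T⁴ = (221)⁴ = 2.385×10⁹ K⁴.
P = 1.0 × 5.67×10⁻⁸ × 0.6706 × 2.385×10⁹.

P ≈ 90.7 W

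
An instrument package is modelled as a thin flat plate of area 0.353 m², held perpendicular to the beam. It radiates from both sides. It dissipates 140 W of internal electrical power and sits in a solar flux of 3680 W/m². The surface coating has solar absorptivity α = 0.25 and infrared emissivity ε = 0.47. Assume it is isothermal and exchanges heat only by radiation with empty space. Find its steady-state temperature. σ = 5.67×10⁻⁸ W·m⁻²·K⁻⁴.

At steady state, absorbed solar power + internal power = radiated power.
Absorbed: α·S·A_cross = 0.25·3680·0.3530 = 324.8 W (cross-section A).
Total input = 324.8 + 140 = 464.8 W.
Radiated: εσ·A_surf·T⁴ with A_surf = 2A = 0.7060 m².
T⁴ = 464.8/(0.47·5.67×10⁻⁸·0.7060) = 2.470×10¹⁰ K⁴.

T ≈ 396 K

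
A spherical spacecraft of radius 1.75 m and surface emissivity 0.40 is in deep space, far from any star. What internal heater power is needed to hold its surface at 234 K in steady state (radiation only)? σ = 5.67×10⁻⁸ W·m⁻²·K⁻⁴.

P = εσ·4πr²·T⁴.
4πr² = 38.48 m²; T⁴ = 2.998×10⁹ K⁴.
P = 0.40·5.67×10⁻⁸·38.48·2.998×10⁹.

P ≈ 2620 W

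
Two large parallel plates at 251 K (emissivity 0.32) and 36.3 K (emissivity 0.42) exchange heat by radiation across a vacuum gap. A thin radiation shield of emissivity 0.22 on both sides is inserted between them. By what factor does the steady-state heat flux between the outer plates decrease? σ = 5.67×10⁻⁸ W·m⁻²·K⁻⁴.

factor ≈ 2.80

Without shield: q₀ = σΔ(T⁴)/(1/ε₁+1/ε₂−1) with denominator 4.506.
With shield the two gaps are in series; the resistances add: (1/ε₁+1/ε_s−1)+(1/ε_s+1/ε₂−1) = 6.670+5.926 = 12.60.
Heat-flux ratio q₀/q = 12.60/4.506.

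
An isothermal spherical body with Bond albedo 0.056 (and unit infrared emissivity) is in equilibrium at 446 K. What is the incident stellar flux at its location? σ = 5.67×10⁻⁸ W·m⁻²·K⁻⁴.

S ≈ 9510 W/m²

(1−a)S·πr² = σ·4πr²·T⁴ ⇒ S = 4σT⁴/(1−a).
S = 4·5.67×10⁻⁸·3.957×10¹⁰/0.944.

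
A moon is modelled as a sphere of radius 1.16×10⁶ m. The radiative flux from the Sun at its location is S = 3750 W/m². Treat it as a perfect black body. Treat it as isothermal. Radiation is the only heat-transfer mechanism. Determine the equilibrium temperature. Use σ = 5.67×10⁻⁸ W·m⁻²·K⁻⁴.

T ≈ 359 K

At equilibrium, absorbed power = emitted power.
Absorbing cross-section = πr² = 4.227×10¹² m²; emitting surface = 4πr² = 1.691×10¹³ m² (ratio 4).
S·A_cross = εσ·A_surf·T⁴  ⇒  T⁴ = S/(4σ).
T⁴ = 1.00·3750/(4·5.67×10⁻⁸) = 1.653×10¹⁰ K⁴.
T = (1.653×10¹⁰)^(1/4).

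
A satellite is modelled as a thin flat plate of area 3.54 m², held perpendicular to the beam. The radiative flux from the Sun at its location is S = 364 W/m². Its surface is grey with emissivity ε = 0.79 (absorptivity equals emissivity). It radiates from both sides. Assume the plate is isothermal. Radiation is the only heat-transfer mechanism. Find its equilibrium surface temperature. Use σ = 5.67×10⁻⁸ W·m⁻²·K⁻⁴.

At equilibrium, absorbed power = emitted power.
Absorbing cross-section = A = 3.540 m²; emitting surface = 2A = 7.080 m² (ratio 2).
εS·A_cross = εσ·A_surf·T⁴  ⇒  T⁴ = S/(2σ)   (ε cancels).
T⁴ = 364/(2·5.67×10⁻⁸) = 3.210×10⁹ K⁴.
T = (3.210×10⁹)^(1/4).

T ≈ 238 K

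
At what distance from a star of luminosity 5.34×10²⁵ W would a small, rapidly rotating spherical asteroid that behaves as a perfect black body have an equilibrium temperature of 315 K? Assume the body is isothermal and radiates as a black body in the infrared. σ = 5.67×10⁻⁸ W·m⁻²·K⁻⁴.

For an isothermal black-emitting sphere, (1−a)S·πr² = σ·4πr²·T⁴ ⇒ S = 4σT⁴/(1−a).
S = 4·5.67×10⁻⁸·(315)⁴/1.00 = 2233 W/m².
Flux falls as S = L/(4πd²), so d = √(L/(4πS)) = √(5.34×10²⁵/(4π·2233)).

d ≈ 4.36×10¹⁰ m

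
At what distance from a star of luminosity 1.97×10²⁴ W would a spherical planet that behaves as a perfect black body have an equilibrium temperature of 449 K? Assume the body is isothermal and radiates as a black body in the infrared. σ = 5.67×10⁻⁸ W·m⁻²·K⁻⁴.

d ≈ 4.12×10⁹ m

For an isothermal black-emitting sphere, (1−a)S·πr² = σ·4πr²·T⁴ ⇒ S = 4σT⁴/(1−a).
S = 4·5.67×10⁻⁸·(449)⁴/1.00 = 9218 W/m².
Flux falls as S = L/(4πd²), so d = √(L/(4πS)) = √(1.97×10²⁴/(4π·9218)).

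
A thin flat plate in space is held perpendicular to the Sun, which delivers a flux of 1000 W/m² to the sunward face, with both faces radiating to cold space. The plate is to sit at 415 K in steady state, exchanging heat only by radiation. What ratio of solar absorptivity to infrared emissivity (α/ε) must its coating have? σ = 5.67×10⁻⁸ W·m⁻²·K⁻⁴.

Balance: αS·A = εσ·2A·T⁴ ⇒ α/ε = 2σT⁴/S.
α/ε = 2·5.67×10⁻⁸·(415)⁴/1000 = 2·5.67×10⁻⁸·2.966×10¹⁰/1000.

α/ε ≈ 3.36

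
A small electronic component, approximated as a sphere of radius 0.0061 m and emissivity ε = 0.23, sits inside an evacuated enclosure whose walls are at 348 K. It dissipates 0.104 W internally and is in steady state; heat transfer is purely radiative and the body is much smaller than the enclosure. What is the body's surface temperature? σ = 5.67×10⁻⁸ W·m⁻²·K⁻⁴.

T ≈ 422 K

For a small grey body in a large enclosure, net radiated power = εσA(T⁴ − T_w⁴).
Steady state: P = εσA(T⁴ − T_w⁴) with A = 4πr² = 4.676×10⁻⁴ m².
T⁴ = P/(εσA) + T_w⁴ = 0.104/(0.23·5.67×10⁻⁸·4.676×10⁻⁴) + (348)⁴
    = 1.706×10¹⁰ + 1.467×10¹⁰ = 3.172×10¹⁰ K⁴.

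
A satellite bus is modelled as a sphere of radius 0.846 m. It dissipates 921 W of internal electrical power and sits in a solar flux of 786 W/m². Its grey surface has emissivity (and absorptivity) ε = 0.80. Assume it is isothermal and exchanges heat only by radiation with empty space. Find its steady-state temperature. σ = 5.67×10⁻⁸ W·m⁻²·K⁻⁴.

T ≈ 275 K

At steady state, absorbed solar power + internal power = radiated power.
Absorbed: α·S·A_cross = 0.80·786·2.248 = 1414 W (cross-section πr²).
Total input = 1414 + 921 = 2335 W.
Radiated: εσ·A_surf·T⁴ with A_surf = 4πr² = 8.994 m².
T⁴ = 2335/(0.80·5.67×10⁻⁸·8.994) = 5.723×10⁹ K⁴.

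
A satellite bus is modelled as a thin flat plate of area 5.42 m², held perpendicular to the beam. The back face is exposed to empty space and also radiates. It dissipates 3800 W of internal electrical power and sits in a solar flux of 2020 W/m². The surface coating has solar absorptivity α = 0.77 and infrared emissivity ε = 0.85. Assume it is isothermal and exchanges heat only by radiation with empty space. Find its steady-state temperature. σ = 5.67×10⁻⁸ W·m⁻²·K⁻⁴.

T ≈ 391 K

At steady state, absorbed solar power + internal power = radiated power.
Absorbed: α·S·A_cross = 0.77·2020·5.420 = 8430 W (cross-section A).
Total input = 8430 + 3800 = 12230 W.
Radiated: εσ·A_surf·T⁴ with A_surf = 2A = 10.84 m².
T⁴ = 12230/(0.85·5.67×10⁻⁸·10.84) = 2.341×10¹⁰ K⁴.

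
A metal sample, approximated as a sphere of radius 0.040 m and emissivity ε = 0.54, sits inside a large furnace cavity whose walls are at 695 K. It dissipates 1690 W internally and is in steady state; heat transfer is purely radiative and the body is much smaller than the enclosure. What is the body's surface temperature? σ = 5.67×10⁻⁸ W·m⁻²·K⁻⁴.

For a small grey body in a large enclosure, net radiated power = εσA(T⁴ − T_w⁴).
Steady state: P = εσA(T⁴ − T_w⁴) with A = 4πr² = 0.02011 m².
T⁴ = P/(εσA) + T_w⁴ = 1690/(0.54·5.67×10⁻⁸·0.02011) + (695)⁴
    = 2.745×10¹² + 2.333×10¹¹ = 2.979×10¹² K⁴.

T ≈ 1310 K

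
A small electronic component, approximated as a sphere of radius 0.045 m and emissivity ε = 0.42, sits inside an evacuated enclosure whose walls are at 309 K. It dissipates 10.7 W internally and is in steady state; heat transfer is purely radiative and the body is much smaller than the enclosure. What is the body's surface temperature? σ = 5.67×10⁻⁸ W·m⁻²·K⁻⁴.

T ≈ 405 K

For a small grey body in a large enclosure, net radiated power = εσA(T⁴ − T_w⁴).
Steady state: P = εσA(T⁴ − T_w⁴) with A = 4πr² = 0.02545 m².
T⁴ = P/(εσA) + T_w⁴ = 10.7/(0.42·5.67×10⁻⁸·0.02545) + (309)⁴
    = 1.766×10¹⁰ + 9.117×10⁹ = 2.677×10¹⁰ K⁴.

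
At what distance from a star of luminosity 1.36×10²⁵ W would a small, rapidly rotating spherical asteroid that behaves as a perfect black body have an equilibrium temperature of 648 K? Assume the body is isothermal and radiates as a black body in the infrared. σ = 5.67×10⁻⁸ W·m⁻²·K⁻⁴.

d ≈ 5.20×10⁹ m

For an isothermal black-emitting sphere, (1−a)S·πr² = σ·4πr²·T⁴ ⇒ S = 4σT⁴/(1−a).
S = 4·5.67×10⁻⁸·(648)⁴/1.00 = 39990 W/m².
Flux falls as S = L/(4πd²), so d = √(L/(4πS)) = √(1.36×10²⁵/(4π·39990)).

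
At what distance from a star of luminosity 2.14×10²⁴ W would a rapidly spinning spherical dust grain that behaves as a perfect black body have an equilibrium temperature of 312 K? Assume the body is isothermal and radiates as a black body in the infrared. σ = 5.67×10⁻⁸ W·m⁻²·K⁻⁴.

For an isothermal black-emitting sphere, (1−a)S·πr² = σ·4πr²·T⁴ ⇒ S = 4σT⁴/(1−a).
S = 4·5.67×10⁻⁸·(312)⁴/1.00 = 2149 W/m².
Flux falls as S = L/(4πd²), so d = √(L/(4πS)) = √(2.14×10²⁴/(4π·2149)).

d ≈ 8.90×10⁹ m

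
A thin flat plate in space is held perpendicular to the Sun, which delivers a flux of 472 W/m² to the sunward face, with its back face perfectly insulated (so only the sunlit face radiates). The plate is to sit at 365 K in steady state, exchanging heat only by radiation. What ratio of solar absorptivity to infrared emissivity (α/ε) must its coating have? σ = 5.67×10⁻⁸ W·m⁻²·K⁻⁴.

Balance: αS·A = εσ·1A·T⁴ ⇒ α/ε = σT⁴/S.
α/ε = 5.67×10⁻⁸·(365)⁴/472 = 5.67×10⁻⁸·1.775×10¹⁰/472.

α/ε ≈ 2.13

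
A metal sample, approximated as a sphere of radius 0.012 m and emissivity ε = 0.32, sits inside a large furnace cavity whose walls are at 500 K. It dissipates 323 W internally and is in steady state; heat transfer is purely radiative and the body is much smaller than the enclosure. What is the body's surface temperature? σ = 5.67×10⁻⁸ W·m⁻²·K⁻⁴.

T ≈ 1770 K

For a small grey body in a large enclosure, net radiated power = εσA(T⁴ − T_w⁴).
Steady state: P = εσA(T⁴ − T_w⁴) with A = 4πr² = 0.001810 m².
T⁴ = P/(εσA) + T_w⁴ = 323/(0.32·5.67×10⁻⁸·0.001810) + (500)⁴
    = 9.838×10¹² + 6.250×10¹⁰ = 9.900×10¹² K⁴.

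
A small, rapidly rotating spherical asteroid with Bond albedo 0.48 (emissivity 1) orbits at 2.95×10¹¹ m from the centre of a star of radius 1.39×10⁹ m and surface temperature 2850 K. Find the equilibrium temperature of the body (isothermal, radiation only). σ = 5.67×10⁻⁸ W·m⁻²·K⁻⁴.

The star's surface emits σT_*⁴; at distance d the flux is S = σT_*⁴(R_*/d)².
S = 5.67×10⁻⁸·(2850)⁴·(1.39×10⁹/2.95×10¹¹)² = 83.05 W/m².
For an isothermal sphere T⁴ = (1−a)S/(4σ) = 1.904×10⁸ K⁴.

T ≈ 117 K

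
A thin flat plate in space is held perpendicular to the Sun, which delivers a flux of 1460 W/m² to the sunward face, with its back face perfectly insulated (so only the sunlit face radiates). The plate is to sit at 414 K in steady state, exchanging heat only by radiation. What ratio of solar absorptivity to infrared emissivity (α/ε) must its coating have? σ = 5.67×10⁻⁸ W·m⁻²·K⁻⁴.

Balance: αS·A = εσ·1A·T⁴ ⇒ α/ε = σT⁴/S.
α/ε = 5.67×10⁻⁸·(414)⁴/1460 = 5.67×10⁻⁸·2.938×10¹⁰/1460.

α/ε ≈ 1.14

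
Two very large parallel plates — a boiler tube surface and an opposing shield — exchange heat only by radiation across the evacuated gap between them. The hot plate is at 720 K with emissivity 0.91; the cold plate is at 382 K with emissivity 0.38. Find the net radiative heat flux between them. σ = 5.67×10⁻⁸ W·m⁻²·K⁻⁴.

For two infinite grey parallel plates, q = σ(T₁⁴ − T₂⁴)/(1/ε₁ + 1/ε₂ − 1).
T₁⁴ − T₂⁴ = 2.687×10¹¹ − 2.129×10¹⁰ = 2.474×10¹¹ K⁴.
1/ε₁ + 1/ε₂ − 1 = 1.099 + 2.632 − 1 = 2.730.
q = 5.67×10⁻⁸ × 2.474×10¹¹ / 2.730.

q ≈ 5140 W/m²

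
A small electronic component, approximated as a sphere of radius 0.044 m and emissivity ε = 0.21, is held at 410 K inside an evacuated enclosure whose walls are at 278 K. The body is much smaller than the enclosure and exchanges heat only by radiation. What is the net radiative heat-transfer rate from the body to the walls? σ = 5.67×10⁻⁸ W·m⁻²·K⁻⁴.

P_net ≈ 6.46 W

For a small grey body in a large enclosure: P_net = εσA(T_body⁴ − T_wall⁴).
A = 4πr² = 0.02433 m²; T_body⁴ − T_wall⁴ = 2.826×10¹⁰ − 5.973×10⁹ = 2.228×10¹⁰ K⁴.
|P_net| = 0.21·5.67×10⁻⁸·0.02433·2.228×10¹⁰.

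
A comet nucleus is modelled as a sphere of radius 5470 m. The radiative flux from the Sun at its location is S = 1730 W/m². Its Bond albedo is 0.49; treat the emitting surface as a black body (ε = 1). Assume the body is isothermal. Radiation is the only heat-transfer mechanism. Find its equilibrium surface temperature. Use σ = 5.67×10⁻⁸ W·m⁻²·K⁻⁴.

At equilibrium, absorbed power = emitted power.
Absorbing cross-section = πr² = 9.400×10⁷ m²; emitting surface = 4πr² = 3.760×10⁸ m² (ratio 4).
(1−a)S·A_cross = εσ·A_surf·T⁴  ⇒  T⁴ = (1−a)S/(4σ).
T⁴ = 0.510·1730/(4·5.67×10⁻⁸) = 3.890×10⁹ K⁴.
T = (3.890×10⁹)^(1/4).

T ≈ 250 K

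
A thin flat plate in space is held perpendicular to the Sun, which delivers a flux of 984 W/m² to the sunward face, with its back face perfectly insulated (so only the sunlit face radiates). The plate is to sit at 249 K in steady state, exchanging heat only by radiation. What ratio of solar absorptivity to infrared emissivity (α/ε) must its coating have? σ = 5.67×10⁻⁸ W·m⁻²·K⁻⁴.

Balance: αS·A = εσ·1A·T⁴ ⇒ α/ε = σT⁴/S.
α/ε = 5.67×10⁻⁸·(249)⁴/984 = 5.67×10⁻⁸·3.844×10⁹/984.

α/ε ≈ 0.222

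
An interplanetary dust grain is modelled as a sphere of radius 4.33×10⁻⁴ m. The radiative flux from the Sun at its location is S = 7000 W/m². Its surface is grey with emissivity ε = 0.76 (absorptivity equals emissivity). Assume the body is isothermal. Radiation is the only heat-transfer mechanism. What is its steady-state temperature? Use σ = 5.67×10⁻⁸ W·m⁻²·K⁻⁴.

At equilibrium, absorbed power = emitted power.
Absorbing cross-section = πr² = 5.890×10⁻⁷ m²; emitting surface = 4πr² = 2.356×10⁻⁶ m² (ratio 4).
εS·A_cross = εσ·A_surf·T⁴  ⇒  T⁴ = S/(4σ)   (ε cancels).
T⁴ = 7000/(4·5.67×10⁻⁸) = 3.086×10¹⁰ K⁴.
T = (3.086×10¹⁰)^(1/4).

T ≈ 419 K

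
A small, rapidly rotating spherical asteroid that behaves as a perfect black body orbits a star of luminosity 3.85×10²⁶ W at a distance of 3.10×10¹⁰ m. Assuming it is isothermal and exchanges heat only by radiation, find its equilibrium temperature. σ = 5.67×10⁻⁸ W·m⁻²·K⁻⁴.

First find the stellar flux at distance d: S = L/(4πd²) = 3.85×10²⁶/(4π·(3.10×10¹⁰)²) = 31880 W/m².
For an isothermal sphere, absorbed (1−a)S·πr² = emitted σ·4πr²·T⁴, so T⁴ = (1−a)S/(4σ).
T⁴ = 1.00·31880/(4·5.67×10⁻⁸) = 1.406×10¹¹ K⁴.

T ≈ 612 K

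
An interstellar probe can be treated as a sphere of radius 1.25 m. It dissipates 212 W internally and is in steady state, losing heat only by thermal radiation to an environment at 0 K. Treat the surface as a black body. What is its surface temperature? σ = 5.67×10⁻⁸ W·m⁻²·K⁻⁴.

Steady state: internal power = radiated power, P = εσA T⁴.
Radiating area A = 4πr² = 19.63 m².
T⁴ = P/(εσA) = 212/(1.0·5.67×10⁻⁸·19.63) = 1.904×10⁸ K⁴.
T = (1.904×10⁸)^(1/4).

T ≈ 117 K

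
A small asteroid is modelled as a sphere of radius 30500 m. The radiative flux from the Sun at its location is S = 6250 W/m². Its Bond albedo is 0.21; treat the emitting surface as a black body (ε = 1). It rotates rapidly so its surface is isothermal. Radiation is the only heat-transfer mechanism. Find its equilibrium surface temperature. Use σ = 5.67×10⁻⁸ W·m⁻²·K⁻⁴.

At equilibrium, absorbed power = emitted power.
Absorbing cross-section = πr² = 2.922×10⁹ m²; emitting surface = 4πr² = 1.169×10¹⁰ m² (ratio 4).
(1−a)S·A_cross = εσ·A_surf·T⁴  ⇒  T⁴ = (1−a)S/(4σ).
T⁴ = 0.790·6250/(4·5.67×10⁻⁸) = 2.177×10¹⁰ K⁴.
T = (2.177×10¹⁰)^(1/4).

T ≈ 384 K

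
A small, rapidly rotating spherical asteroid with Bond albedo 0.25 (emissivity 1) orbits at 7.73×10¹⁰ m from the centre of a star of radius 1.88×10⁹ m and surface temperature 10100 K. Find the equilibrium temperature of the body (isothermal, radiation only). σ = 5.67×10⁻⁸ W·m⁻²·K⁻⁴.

T ≈ 1040 K

The star's surface emits σT_*⁴; at distance d the flux is S = σT_*⁴(R_*/d)².
S = 5.67×10⁻⁸·(10100)⁴·(1.88×10⁹/7.73×10¹⁰)² = 3.490×10⁵ W/m².
For an isothermal sphere T⁴ = (1−a)S/(4σ) = 1.154×10¹² K⁴.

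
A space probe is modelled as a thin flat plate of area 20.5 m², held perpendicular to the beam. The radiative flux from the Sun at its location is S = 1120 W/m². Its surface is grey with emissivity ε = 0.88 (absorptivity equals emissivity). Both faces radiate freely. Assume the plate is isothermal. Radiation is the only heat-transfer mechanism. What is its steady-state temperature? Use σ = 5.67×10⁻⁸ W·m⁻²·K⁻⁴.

At equilibrium, absorbed power = emitted power.
Absorbing cross-section = A = 20.50 m²; emitting surface = 2A = 41.00 m² (ratio 2).
εS·A_cross = εσ·A_surf·T⁴  ⇒  T⁴ = S/(2σ)   (ε cancels).
T⁴ = 1120/(2·5.67×10⁻⁸) = 9.877×10⁹ K⁴.
T = (9.877×10⁹)^(1/4).

T ≈ 315 K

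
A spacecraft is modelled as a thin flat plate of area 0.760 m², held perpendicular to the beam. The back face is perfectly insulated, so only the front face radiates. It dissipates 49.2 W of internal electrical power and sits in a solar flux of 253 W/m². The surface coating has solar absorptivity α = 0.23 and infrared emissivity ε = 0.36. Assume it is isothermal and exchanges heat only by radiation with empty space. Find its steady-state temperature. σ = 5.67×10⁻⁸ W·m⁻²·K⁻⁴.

At steady state, absorbed solar power + internal power = radiated power.
Absorbed: α·S·A_cross = 0.23·253·0.7600 = 44.22 W (cross-section A).
Total input = 44.22 + 49.2 = 93.42 W.
Radiated: εσ·A_surf·T⁴ with A_surf = A = 0.7600 m².
T⁴ = 93.42/(0.36·5.67×10⁻⁸·0.7600) = 6.022×10⁹ K⁴.

T ≈ 279 K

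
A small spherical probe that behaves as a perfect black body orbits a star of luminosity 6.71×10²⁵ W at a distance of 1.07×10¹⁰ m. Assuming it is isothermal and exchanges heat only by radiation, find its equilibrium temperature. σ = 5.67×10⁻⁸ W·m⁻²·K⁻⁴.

First find the stellar flux at distance d: S = L/(4πd²) = 6.71×10²⁵/(4π·(1.07×10¹⁰)²) = 46640 W/m².
For an isothermal sphere, absorbed (1−a)S·πr² = emitted σ·4πr²·T⁴, so T⁴ = (1−a)S/(4σ).
T⁴ = 1.00·46640/(4·5.67×10⁻⁸) = 2.056×10¹¹ K⁴.

T ≈ 673 K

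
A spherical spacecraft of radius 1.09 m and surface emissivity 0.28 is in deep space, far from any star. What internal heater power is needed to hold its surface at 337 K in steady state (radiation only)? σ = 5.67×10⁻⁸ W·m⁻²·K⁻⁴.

P = εσ·4πr²·T⁴.
4πr² = 14.93 m²; T⁴ = 1.290×10¹⁰ K⁴.
P = 0.28·5.67×10⁻⁸·14.93·1.290×10¹⁰.

P ≈ 3060 W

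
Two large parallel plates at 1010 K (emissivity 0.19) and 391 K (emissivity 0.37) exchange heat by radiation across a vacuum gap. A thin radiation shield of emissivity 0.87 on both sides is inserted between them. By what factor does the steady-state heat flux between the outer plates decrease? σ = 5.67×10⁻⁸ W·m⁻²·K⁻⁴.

factor ≈ 1.19

Without shield: q₀ = σΔ(T⁴)/(1/ε₁+1/ε₂−1) with denominator 6.966.
With shield the two gaps are in series; the resistances add: (1/ε₁+1/ε_s−1)+(1/ε_s+1/ε₂−1) = 5.413+2.852 = 8.265.
Heat-flux ratio q₀/q = 8.265/6.966.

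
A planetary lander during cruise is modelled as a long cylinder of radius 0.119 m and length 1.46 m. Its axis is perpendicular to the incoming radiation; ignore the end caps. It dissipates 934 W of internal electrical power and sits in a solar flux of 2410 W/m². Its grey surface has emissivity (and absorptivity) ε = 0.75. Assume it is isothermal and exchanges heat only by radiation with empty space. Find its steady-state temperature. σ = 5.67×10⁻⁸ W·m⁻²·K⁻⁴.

T ≈ 428 K

At steady state, absorbed solar power + internal power = radiated power.
Absorbed: α·S·A_cross = 0.75·2410·0.3475 = 628.1 W (cross-section 2rL).
Total input = 628.1 + 934 = 1562 W.
Radiated: εσ·A_surf·T⁴ with A_surf = 2πrL = 1.092 m².
T⁴ = 1562/(0.75·5.67×10⁻⁸·1.092) = 3.365×10¹⁰ K⁴.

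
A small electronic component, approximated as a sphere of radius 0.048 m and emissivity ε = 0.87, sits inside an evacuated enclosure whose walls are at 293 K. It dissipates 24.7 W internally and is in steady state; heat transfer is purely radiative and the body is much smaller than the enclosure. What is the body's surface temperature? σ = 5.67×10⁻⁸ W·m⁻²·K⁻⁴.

T ≈ 396 K

For a small grey body in a large enclosure, net radiated power = εσA(T⁴ − T_w⁴).
Steady state: P = εσA(T⁴ − T_w⁴) with A = 4πr² = 0.02895 m².
T⁴ = P/(εσA) + T_w⁴ = 24.7/(0.87·5.67×10⁻⁸·0.02895) + (293)⁴
    = 1.729×10¹⁰ + 7.370×10⁹ = 2.466×10¹⁰ K⁴.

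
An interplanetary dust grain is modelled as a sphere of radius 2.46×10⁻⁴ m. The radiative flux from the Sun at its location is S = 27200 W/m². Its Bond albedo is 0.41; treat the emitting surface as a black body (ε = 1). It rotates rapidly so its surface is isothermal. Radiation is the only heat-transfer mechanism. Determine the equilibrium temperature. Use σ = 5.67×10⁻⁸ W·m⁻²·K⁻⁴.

At equilibrium, absorbed power = emitted power.
Absorbing cross-section = πr² = 1.901×10⁻⁷ m²; emitting surface = 4πr² = 7.605×10⁻⁷ m² (ratio 4).
(1−a)S·A_cross = εσ·A_surf·T⁴  ⇒  T⁴ = (1−a)S/(4σ).
T⁴ = 0.590·27200/(4·5.67×10⁻⁸) = 7.076×10¹⁰ K⁴.
T = (7.076×10¹⁰)^(1/4).

T ≈ 516 K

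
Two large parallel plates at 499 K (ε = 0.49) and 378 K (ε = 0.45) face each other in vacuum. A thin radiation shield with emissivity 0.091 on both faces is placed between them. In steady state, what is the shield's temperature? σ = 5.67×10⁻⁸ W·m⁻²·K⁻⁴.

In steady state the net flux on the hot side equals that on the cold side.
σ(T₁⁴−T_s⁴)/D₁ = σ(T_s⁴−T₂⁴)/D₂, with D₁ = 1/ε₁+1/ε_s−1 = 12.03, D₂ = 1/ε_s+1/ε₂−1 = 12.21.
Solve for T_s⁴: T_s⁴ = (D₂·T₁⁴ + D₁·T₂⁴)/(D₁+D₂) = 4.136×10¹⁰ K⁴.

T_s ≈ 451 K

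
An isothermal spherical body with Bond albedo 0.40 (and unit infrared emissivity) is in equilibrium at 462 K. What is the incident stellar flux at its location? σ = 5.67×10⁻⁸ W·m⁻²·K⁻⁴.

S ≈ 17200 W/m²

(1−a)S·πr² = σ·4πr²·T⁴ ⇒ S = 4σT⁴/(1−a).
S = 4·5.67×10⁻⁸·4.556×10¹⁰/0.600.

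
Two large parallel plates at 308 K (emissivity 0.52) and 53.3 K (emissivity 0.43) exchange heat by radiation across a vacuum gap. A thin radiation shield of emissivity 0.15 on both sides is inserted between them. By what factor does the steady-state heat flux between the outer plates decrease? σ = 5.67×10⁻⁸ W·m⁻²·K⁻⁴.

Without shield: q₀ = σΔ(T⁴)/(1/ε₁+1/ε₂−1) with denominator 3.249.
With shield the two gaps are in series; the resistances add: (1/ε₁+1/ε_s−1)+(1/ε_s+1/ε₂−1) = 7.590+7.992 = 15.58.
Heat-flux ratio q₀/q = 15.58/3.249.

factor ≈ 4.80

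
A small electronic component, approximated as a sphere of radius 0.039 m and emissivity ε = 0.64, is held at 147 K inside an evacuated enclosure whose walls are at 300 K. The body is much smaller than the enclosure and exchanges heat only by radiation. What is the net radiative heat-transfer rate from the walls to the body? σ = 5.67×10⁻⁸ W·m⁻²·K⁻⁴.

P_net ≈ 5.29 W

For a small grey body in a large enclosure: P_net = εσA(T_body⁴ − T_wall⁴).
A = 4πr² = 0.01911 m²; T_body⁴ − T_wall⁴ = 4.669×10⁸ − 8.100×10⁹ = -7.633×10⁹ K⁴.
|P_net| = 0.64·5.67×10⁻⁸·0.01911·7.633×10⁹.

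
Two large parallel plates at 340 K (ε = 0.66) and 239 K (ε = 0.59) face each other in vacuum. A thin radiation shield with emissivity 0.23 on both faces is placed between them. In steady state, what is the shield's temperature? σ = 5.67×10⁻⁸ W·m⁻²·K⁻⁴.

In steady state the net flux on the hot side equals that on the cold side.
σ(T₁⁴−T_s⁴)/D₁ = σ(T_s⁴−T₂⁴)/D₂, with D₁ = 1/ε₁+1/ε_s−1 = 4.863, D₂ = 1/ε_s+1/ε₂−1 = 5.043.
Solve for T_s⁴: T_s⁴ = (D₂·T₁⁴ + D₁·T₂⁴)/(D₁+D₂) = 8.405×10⁹ K⁴.

T_s ≈ 303 K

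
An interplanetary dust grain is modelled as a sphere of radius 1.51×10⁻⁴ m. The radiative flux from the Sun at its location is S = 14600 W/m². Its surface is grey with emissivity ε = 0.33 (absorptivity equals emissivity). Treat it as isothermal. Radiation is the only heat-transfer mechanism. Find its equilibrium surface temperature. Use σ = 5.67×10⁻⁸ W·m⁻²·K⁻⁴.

T ≈ 504 K

At equilibrium, absorbed power = emitted power.
Absorbing cross-section = πr² = 7.163×10⁻⁸ m²; emitting surface = 4πr² = 2.865×10⁻⁷ m² (ratio 4).
εS·A_cross = εσ·A_surf·T⁴  ⇒  T⁴ = S/(4σ)   (ε cancels).
T⁴ = 14600/(4·5.67×10⁻⁸) = 6.437×10¹⁰ K⁴.
T = (6.437×10¹⁰)^(1/4).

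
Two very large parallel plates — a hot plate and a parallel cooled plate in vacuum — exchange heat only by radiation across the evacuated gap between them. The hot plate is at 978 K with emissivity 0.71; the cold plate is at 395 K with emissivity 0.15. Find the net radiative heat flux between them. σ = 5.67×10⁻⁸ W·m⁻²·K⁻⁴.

For two infinite grey parallel plates, q = σ(T₁⁴ − T₂⁴)/(1/ε₁ + 1/ε₂ − 1).
T₁⁴ − T₂⁴ = 9.149×10¹¹ − 2.434×10¹⁰ = 8.905×10¹¹ K⁴.
1/ε₁ + 1/ε₂ − 1 = 1.408 + 6.667 − 1 = 7.075.
q = 5.67×10⁻⁸ × 8.905×10¹¹ / 7.075.

q ≈ 7140 W/m²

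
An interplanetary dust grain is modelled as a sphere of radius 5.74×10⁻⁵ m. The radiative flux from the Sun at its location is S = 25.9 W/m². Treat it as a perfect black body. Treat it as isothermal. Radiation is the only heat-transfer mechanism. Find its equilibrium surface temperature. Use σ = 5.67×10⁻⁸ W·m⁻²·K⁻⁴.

At equilibrium, absorbed power = emitted power.
Absorbing cross-section = πr² = 1.035×10⁻⁸ m²; emitting surface = 4πr² = 4.140×10⁻⁸ m² (ratio 4).
S·A_cross = εσ·A_surf·T⁴  ⇒  T⁴ = S/(4σ).
T⁴ = 1.00·25.9/(4·5.67×10⁻⁸) = 1.142×10⁸ K⁴.
T = (1.142×10⁸)^(1/4).

T ≈ 103 K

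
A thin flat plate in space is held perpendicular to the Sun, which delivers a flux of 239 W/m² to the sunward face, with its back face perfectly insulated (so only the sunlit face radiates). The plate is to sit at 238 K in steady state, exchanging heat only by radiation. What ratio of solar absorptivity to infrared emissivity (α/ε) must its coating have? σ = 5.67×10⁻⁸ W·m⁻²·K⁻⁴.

α/ε ≈ 0.761

Balance: αS·A = εσ·1A·T⁴ ⇒ α/ε = σT⁴/S.
α/ε = 5.67×10⁻⁸·(238)⁴/239 = 5.67×10⁻⁸·3.209×10⁹/239.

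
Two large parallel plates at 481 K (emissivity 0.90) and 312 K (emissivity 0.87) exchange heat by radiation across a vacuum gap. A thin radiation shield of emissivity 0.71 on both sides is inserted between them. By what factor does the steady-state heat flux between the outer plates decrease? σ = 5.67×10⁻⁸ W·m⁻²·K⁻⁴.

Without shield: q₀ = σΔ(T⁴)/(1/ε₁+1/ε₂−1) with denominator 1.261.
With shield the two gaps are in series; the resistances add: (1/ε₁+1/ε_s−1)+(1/ε_s+1/ε₂−1) = 1.520+1.558 = 3.077.
Heat-flux ratio q₀/q = 3.077/1.261.

factor ≈ 2.44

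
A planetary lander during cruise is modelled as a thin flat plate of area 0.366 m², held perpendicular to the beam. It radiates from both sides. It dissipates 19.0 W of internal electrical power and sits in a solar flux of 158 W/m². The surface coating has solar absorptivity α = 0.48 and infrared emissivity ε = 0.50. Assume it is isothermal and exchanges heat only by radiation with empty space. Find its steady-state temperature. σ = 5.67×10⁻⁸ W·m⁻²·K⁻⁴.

At steady state, absorbed solar power + internal power = radiated power.
Absorbed: α·S·A_cross = 0.48·158·0.3660 = 27.76 W (cross-section A).
Total input = 27.76 + 19.0 = 46.76 W.
Radiated: εσ·A_surf·T⁴ with A_surf = 2A = 0.7320 m².
T⁴ = 46.76/(0.50·5.67×10⁻⁸·0.7320) = 2.253×10⁹ K⁴.

T ≈ 218 K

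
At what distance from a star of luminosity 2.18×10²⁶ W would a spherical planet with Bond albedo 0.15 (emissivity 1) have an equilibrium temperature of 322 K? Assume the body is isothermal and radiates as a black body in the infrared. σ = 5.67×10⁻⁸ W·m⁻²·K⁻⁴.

For an isothermal black-emitting sphere, (1−a)S·πr² = σ·4πr²·T⁴ ⇒ S = 4σT⁴/(1−a).
S = 4·5.67×10⁻⁸·(322)⁴/0.850 = 2868 W/m².
Flux falls as S = L/(4πd²), so d = √(L/(4πS)) = √(2.18×10²⁶/(4π·2868)).

d ≈ 7.78×10¹⁰ m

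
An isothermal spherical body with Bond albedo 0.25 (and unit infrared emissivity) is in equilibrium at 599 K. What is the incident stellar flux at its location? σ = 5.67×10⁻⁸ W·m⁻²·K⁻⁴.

(1−a)S·πr² = σ·4πr²·T⁴ ⇒ S = 4σT⁴/(1−a).
S = 4·5.67×10⁻⁸·1.287×10¹¹/0.750.

S ≈ 38900 W/m²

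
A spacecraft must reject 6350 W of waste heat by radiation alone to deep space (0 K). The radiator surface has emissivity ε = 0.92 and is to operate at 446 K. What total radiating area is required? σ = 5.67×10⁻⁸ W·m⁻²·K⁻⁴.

P = εσA T⁴ ⇒ A = P/(εσT⁴).
T⁴ = 3.957×10¹⁰ K⁴.
A = 6350/(0.92 × 5.67×10⁻⁸ × 3.957×10¹⁰).

A ≈ 3.08 m²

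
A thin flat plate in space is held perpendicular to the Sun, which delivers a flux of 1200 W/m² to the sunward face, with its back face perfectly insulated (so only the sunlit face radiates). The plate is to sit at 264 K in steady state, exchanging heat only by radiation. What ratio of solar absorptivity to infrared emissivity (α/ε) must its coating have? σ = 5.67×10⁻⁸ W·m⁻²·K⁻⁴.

α/ε ≈ 0.230

Balance: αS·A = εσ·1A·T⁴ ⇒ α/ε = σT⁴/S.
α/ε = 5.67×10⁻⁸·(264)⁴/1200 = 5.67×10⁻⁸·4.858×10⁹/1200.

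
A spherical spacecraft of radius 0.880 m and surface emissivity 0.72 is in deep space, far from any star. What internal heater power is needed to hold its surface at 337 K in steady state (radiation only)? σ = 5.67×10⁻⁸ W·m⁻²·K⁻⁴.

P ≈ 5120 W

P = εσ·4πr²·T⁴.
4πr² = 9.731 m²; T⁴ = 1.290×10¹⁰ K⁴.
P = 0.72·5.67×10⁻⁸·9.731·1.290×10¹⁰.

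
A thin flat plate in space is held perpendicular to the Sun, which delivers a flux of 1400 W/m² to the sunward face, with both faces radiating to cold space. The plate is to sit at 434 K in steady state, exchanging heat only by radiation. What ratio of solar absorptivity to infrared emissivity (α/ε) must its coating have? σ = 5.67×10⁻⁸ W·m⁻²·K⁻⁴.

Balance: αS·A = εσ·2A·T⁴ ⇒ α/ε = 2σT⁴/S.
α/ε = 2·5.67×10⁻⁸·(434)⁴/1400 = 2·5.67×10⁻⁸·3.548×10¹⁰/1400.

α/ε ≈ 2.87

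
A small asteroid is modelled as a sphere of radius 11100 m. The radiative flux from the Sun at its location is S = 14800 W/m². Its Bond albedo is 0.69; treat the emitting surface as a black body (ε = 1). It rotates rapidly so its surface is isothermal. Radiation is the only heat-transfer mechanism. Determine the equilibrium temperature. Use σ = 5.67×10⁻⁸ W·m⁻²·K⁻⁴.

At equilibrium, absorbed power = emitted power.
Absorbing cross-section = πr² = 3.871×10⁸ m²; emitting surface = 4πr² = 1.548×10⁹ m² (ratio 4).
(1−a)S·A_cross = εσ·A_surf·T⁴  ⇒  T⁴ = (1−a)S/(4σ).
T⁴ = 0.310·14800/(4·5.67×10⁻⁸) = 2.023×10¹⁰ K⁴.
T = (2.023×10¹⁰)^(1/4).

T ≈ 377 K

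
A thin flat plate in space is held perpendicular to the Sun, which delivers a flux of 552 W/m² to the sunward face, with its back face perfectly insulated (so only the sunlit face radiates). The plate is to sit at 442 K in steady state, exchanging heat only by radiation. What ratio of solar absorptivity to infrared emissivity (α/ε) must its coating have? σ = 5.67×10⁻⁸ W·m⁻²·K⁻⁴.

α/ε ≈ 3.92

Balance: αS·A = εσ·1A·T⁴ ⇒ α/ε = σT⁴/S.
α/ε = 5.67×10⁻⁸·(442)⁴/552 = 5.67×10⁻⁸·3.817×10¹⁰/552.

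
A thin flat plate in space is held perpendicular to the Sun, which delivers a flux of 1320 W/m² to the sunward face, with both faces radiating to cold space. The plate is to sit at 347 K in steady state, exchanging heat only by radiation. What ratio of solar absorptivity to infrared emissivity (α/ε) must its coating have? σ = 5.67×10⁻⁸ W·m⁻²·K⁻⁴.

α/ε ≈ 1.25

Balance: αS·A = εσ·2A·T⁴ ⇒ α/ε = 2σT⁴/S.
α/ε = 2·5.67×10⁻⁸·(347)⁴/1320 = 2·5.67×10⁻⁸·1.450×10¹⁰/1320.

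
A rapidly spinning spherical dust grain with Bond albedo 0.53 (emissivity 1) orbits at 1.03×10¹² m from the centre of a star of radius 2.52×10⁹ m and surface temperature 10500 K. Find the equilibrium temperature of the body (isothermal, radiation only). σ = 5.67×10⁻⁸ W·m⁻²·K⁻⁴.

T ≈ 304 K

The star's surface emits σT_*⁴; at distance d the flux is S = σT_*⁴(R_*/d)².
S = 5.67×10⁻⁸·(10500)⁴·(2.52×10⁹/1.03×10¹²)² = 4125 W/m².
For an isothermal sphere T⁴ = (1−a)S/(4σ) = 8.549×10⁹ K⁴.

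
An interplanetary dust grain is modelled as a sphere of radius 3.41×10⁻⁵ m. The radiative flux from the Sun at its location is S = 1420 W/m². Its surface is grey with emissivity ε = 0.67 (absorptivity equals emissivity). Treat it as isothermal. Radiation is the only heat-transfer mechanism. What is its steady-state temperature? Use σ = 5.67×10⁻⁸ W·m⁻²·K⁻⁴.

At equilibrium, absorbed power = emitted power.
Absorbing cross-section = πr² = 3.653×10⁻⁹ m²; emitting surface = 4πr² = 1.461×10⁻⁸ m² (ratio 4).
εS·A_cross = εσ·A_surf·T⁴  ⇒  T⁴ = S/(4σ)   (ε cancels).
T⁴ = 1420/(4·5.67×10⁻⁸) = 6.261×10⁹ K⁴.
T = (6.261×10⁹)^(1/4).

T ≈ 281 K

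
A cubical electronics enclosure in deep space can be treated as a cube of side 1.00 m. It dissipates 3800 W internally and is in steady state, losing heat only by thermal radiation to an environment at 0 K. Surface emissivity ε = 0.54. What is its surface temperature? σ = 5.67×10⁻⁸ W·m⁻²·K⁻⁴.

T ≈ 379 K

Steady state: internal power = radiated power, P = εσA T⁴.
Radiating area A = 6L² = 6.000 m².
T⁴ = P/(εσA) = 3800/(0.54·5.67×10⁻⁸·6.000) = 2.069×10¹⁰ K⁴.
T = (2.069×10¹⁰)^(1/4).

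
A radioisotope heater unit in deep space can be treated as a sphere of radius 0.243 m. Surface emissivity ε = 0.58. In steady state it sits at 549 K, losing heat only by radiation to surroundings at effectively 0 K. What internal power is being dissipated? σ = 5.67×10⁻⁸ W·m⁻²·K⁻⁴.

Steady state: P = εσA T⁴.
A = 4πr² = 0.7420 m²; T⁴ = (549)⁴ = 9.084×10¹⁰ K⁴.
P = 0.58 × 5.67×10⁻⁸ × 0.7420 × 9.084×10¹⁰.

P ≈ 2220 W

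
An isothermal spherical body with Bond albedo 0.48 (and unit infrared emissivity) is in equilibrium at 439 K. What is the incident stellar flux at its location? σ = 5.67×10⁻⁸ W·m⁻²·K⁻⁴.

S ≈ 16200 W/m²

(1−a)S·πr² = σ·4πr²·T⁴ ⇒ S = 4σT⁴/(1−a).
S = 4·5.67×10⁻⁸·3.714×10¹⁰/0.520.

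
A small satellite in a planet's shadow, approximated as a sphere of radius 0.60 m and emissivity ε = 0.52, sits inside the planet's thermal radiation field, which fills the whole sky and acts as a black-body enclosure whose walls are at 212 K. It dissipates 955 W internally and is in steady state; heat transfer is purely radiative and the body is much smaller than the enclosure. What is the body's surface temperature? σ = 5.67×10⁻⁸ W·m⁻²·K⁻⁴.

For a small grey body in a large enclosure, net radiated power = εσA(T⁴ − T_w⁴).
Steady state: P = εσA(T⁴ − T_w⁴) with A = 4πr² = 4.524 m².
T⁴ = P/(εσA) + T_w⁴ = 955/(0.52·5.67×10⁻⁸·4.524) + (212)⁴
    = 7.160×10⁹ + 2.020×10⁹ = 9.180×10⁹ K⁴.

T ≈ 310 K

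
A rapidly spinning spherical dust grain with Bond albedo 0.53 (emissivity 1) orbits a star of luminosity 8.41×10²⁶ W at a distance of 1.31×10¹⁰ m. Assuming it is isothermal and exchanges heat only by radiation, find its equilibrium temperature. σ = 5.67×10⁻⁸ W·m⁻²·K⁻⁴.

First find the stellar flux at distance d: S = L/(4πd²) = 8.41×10²⁶/(4π·(1.31×10¹⁰)²) = 3.900×10⁵ W/m².
For an isothermal sphere, absorbed (1−a)S·πr² = emitted σ·4πr²·T⁴, so T⁴ = (1−a)S/(4σ).
T⁴ = 0.470·3.900×10⁵/(4·5.67×10⁻⁸) = 8.082×10¹¹ K⁴.

T ≈ 948 K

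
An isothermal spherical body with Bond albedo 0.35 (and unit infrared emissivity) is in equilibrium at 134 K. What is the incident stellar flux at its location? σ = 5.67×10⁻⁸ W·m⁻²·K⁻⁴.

(1−a)S·πr² = σ·4πr²·T⁴ ⇒ S = 4σT⁴/(1−a).
S = 4·5.67×10⁻⁸·3.224×10⁸/0.650.

S ≈ 112 W/m²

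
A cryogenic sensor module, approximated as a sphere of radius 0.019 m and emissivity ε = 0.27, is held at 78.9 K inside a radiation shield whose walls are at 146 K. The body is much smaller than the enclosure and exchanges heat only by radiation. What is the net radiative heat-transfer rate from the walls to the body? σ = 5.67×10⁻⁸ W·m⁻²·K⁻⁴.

For a small grey body in a large enclosure: P_net = εσA(T_body⁴ − T_wall⁴).
A = 4πr² = 0.004536 m²; T_body⁴ − T_wall⁴ = 3.875×10⁷ − 4.544×10⁸ = -4.156×10⁸ K⁴.
|P_net| = 0.27·5.67×10⁻⁸·0.004536·4.156×10⁸.

P_net ≈ 0.0289 W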